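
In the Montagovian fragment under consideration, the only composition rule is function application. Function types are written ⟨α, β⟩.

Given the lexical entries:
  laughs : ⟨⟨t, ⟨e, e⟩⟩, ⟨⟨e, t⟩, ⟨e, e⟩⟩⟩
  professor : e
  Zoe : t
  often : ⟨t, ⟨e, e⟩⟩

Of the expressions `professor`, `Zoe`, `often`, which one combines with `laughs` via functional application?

often

professor : e — laughs needs ⟨t, ⟨e, e⟩⟩; professor needs nothing (atomic); neither fits.
Zoe : t — laughs needs ⟨t, ⟨e, e⟩⟩; Zoe needs nothing (atomic); neither fits.
often — combines: laughs : ⟨⟨t, ⟨e, e⟩⟩, ⟨⟨e, t⟩, ⟨e, e⟩⟩⟩ takes often : ⟨t, ⟨e, e⟩⟩ as argument, giving ⟨⟨e, t⟩, ⟨e, e⟩⟩.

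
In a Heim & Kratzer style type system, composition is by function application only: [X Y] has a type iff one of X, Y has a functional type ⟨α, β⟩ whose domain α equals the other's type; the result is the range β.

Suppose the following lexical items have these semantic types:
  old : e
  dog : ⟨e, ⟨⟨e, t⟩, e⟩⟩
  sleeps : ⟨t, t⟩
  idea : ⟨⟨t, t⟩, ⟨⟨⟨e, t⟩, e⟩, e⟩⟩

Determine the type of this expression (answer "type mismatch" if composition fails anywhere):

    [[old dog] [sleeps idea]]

[old dog]: ⟨e, ⟨⟨e, t⟩, e⟩⟩ applied to e yields ⟨⟨e, t⟩, e⟩.
[sleeps idea]: ⟨⟨t, t⟩, ⟨⟨⟨e, t⟩, e⟩, e⟩⟩ applied to ⟨t, t⟩ yields ⟨⟨⟨e, t⟩, e⟩, e⟩.
[[old dog] [sleeps idea]]: ⟨⟨⟨e, t⟩, e⟩, e⟩ applied to ⟨⟨e, t⟩, e⟩ yields e.

e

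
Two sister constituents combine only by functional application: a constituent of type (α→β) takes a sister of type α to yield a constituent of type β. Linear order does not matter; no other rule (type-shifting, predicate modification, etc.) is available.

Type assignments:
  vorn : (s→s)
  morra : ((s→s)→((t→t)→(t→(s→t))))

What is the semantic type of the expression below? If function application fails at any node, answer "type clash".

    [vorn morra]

((t→t)→(t→(s→t)))

[vorn morra]: morra is ((s→s)→((t→t)→(t→(s→t)))), vorn is (s→s); result ((t→t)→(t→(s→t))).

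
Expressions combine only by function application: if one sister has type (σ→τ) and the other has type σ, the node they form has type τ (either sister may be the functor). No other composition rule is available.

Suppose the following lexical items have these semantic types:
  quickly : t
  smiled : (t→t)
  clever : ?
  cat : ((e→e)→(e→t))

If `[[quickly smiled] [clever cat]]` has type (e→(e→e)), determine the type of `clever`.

(((e→e)→(e→t))→(t→(e→(e→e))))

[[quickly smiled] [clever cat]] is required to be (e→(e→e)). [quickly smiled] : t cannot yield (e→(e→e)) as functor, so [clever cat] : (t→(e→(e→e))).
[clever cat] is required to be (t→(e→(e→e))). cat : ((e→e)→(e→t)) cannot yield (t→(e→(e→e))) as functor, so clever : (((e→e)→(e→t))→(t→(e→(e→e)))).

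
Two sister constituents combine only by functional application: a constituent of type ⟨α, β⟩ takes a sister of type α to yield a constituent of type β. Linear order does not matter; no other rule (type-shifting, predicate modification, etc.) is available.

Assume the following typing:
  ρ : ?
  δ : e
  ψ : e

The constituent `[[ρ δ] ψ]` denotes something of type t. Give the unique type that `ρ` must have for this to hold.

⟨e, ⟨e, t⟩⟩

[[ρ δ] ψ] is required to be t. ψ : e cannot yield t as functor, so [ρ δ] : ⟨e, t⟩.
[ρ δ] is required to be ⟨e, t⟩. δ : e cannot yield ⟨e, t⟩ as functor, so ρ : ⟨e, ⟨e, t⟩⟩.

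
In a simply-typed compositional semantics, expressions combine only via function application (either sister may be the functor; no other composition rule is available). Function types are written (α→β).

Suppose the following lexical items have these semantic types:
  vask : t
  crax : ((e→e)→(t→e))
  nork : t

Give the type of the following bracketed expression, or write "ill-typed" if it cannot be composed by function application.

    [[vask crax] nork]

[vask crax]: t with ((e→e)→(t→e)) — neither is a function whose domain matches the other; composition fails here.

ill-typed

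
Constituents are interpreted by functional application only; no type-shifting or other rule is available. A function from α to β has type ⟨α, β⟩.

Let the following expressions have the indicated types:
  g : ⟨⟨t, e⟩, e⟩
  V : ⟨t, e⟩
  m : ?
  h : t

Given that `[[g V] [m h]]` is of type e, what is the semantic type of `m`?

⟨t, ⟨e, e⟩⟩

[[g V] [m h]] must have type e. The sister [g V] has type e; that is not a function onto e, so [m h] must be the functor, of type ⟨e, e⟩.
[m h] must have type ⟨e, e⟩. The sister h has type t; that is not a function onto ⟨e, e⟩, so m must be the functor, of type ⟨t, ⟨e, e⟩⟩.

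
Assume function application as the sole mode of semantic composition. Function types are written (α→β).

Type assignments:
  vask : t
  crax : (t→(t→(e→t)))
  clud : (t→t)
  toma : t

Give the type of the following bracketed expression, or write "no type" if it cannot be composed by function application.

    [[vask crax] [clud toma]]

(e→t)

[vask crax] — crax of type (t→(t→(e→t))) combines with vask of type t: type (t→(e→t)).
[clud toma] — clud of type (t→t) combines with toma of type t: type t.
[[vask crax] [clud toma]] — [vask crax] of type (t→(e→t)) combines with [clud toma] of type t: type (e→t).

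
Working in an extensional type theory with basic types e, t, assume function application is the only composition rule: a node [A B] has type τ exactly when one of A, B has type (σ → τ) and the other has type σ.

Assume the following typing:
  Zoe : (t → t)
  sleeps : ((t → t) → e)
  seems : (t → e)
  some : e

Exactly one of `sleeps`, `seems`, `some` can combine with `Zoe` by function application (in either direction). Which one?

sleeps — combines: sleeps : ((t → t) → e) takes Zoe : (t → t) as argument, giving e.
seems : (t → e) — Zoe needs t; seems needs t; neither fits.
some : e — Zoe needs t; some needs nothing (atomic); neither fits.

sleeps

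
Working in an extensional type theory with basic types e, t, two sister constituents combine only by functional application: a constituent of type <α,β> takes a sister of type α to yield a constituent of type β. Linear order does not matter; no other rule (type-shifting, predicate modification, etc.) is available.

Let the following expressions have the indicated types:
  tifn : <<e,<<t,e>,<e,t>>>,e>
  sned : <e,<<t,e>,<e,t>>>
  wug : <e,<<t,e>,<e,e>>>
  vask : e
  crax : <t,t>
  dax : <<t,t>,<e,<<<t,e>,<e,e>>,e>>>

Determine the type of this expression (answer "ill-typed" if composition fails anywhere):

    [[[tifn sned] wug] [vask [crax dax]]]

e

At [tifn sned], tifn : <<e,<<t,e>,<e,t>>>,e> takes sned : <e,<<t,e>,<e,t>>>, giving e.
At [[tifn sned] wug], wug : <e,<<t,e>,<e,e>>> takes [tifn sned] : e, giving <<t,e>,<e,e>>.
At [crax dax], dax : <<t,t>,<e,<<<t,e>,<e,e>>,e>>> takes crax : <t,t>, giving <e,<<<t,e>,<e,e>>,e>>.
At [vask [crax dax]], [crax dax] : <e,<<<t,e>,<e,e>>,e>> takes vask : e, giving <<<t,e>,<e,e>>,e>.
At [[[tifn sned] wug] [vask [crax dax]]], [vask [crax dax]] : <<<t,e>,<e,e>>,e> takes [[tifn sned] wug] : <<t,e>,<e,e>>, giving e.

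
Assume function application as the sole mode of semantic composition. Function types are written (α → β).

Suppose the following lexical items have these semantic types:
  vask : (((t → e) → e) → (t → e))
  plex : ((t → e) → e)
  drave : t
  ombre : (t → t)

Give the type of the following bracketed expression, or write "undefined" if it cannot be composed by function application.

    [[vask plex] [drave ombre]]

e

[vask plex]: (((t → e) → e) → (t → e)) applied to ((t → e) → e) yields (t → e).
[drave ombre]: (t → t) applied to t yields t.
[[vask plex] [drave ombre]]: (t → e) applied to t yields e.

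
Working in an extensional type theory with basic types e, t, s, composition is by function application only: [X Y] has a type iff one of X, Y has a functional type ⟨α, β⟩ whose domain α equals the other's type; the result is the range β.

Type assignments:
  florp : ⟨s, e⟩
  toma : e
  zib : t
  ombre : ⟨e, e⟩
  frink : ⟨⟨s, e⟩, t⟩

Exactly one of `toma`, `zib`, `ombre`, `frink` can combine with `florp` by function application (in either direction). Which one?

frink

toma : e — neither side's domain matches the other.
zib : t — neither side's domain matches the other.
ombre : ⟨e, e⟩ — neither side's domain matches the other.
frink — combines: frink : ⟨⟨s, e⟩, t⟩ takes florp : ⟨s, e⟩ as argument, giving t.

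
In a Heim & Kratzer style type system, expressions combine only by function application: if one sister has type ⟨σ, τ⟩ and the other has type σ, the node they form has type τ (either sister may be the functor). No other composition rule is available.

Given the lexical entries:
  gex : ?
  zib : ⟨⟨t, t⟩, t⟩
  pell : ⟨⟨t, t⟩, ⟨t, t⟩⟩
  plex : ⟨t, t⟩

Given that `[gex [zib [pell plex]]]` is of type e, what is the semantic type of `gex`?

⟨t, e⟩

[gex [zib [pell plex]]] must have type e. The sister [zib [pell plex]] has type t; that is not a function onto e, so gex must be the functor, of type ⟨t, e⟩.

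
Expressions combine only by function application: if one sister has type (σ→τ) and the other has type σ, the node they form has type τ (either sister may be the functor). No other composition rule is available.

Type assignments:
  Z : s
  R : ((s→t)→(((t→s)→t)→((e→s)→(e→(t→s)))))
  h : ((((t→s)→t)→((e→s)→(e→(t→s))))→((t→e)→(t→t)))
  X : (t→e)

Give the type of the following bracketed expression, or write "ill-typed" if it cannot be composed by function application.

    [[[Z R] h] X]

At [Z R]: neither s nor ((s→t)→(((t→s)→t)→((e→s)→(e→(t→s))))) can take the other as argument; the node is ill-typed.

ill-typed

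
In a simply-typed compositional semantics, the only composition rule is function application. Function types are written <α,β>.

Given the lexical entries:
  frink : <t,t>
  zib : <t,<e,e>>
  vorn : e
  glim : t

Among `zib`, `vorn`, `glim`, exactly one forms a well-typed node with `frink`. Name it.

zib : <t,<e,e>> — does not combine with frink.
vorn : e — does not combine with frink.
glim — combines: frink : <t,t> takes glim : t as argument, giving t.

glim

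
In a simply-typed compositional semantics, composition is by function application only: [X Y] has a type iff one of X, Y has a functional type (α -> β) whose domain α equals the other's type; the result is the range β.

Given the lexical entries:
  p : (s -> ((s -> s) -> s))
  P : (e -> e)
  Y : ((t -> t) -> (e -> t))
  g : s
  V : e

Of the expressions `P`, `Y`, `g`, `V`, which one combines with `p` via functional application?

g

P : (e -> e) — no; p wants s, and P wants e.
Y : ((t -> t) -> (e -> t)) — no; p wants s, and Y wants (t -> t).
g — combines: p : (s -> ((s -> s) -> s)) takes g : s as argument, giving ((s -> s) -> s).
V : e — no; p wants s, and V wants nothing (atomic).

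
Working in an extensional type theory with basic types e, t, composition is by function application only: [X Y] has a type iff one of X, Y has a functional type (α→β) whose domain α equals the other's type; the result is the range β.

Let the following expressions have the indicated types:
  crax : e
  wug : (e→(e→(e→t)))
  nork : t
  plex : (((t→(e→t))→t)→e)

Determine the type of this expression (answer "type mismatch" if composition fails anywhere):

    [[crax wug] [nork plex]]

type mismatch

[crax wug] — wug of type (e→(e→(e→t))) combines with crax of type e: type (e→(e→t)).
At [nork plex]: neither t nor (((t→(e→t))→t)→e) can take the other as argument; the node is ill-typed.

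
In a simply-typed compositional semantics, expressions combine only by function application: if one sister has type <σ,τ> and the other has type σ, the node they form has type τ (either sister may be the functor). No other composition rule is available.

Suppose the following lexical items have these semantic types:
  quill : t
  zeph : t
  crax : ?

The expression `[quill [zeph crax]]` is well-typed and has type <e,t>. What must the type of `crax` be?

[quill [zeph crax]] is required to be <e,t>. quill : t cannot yield <e,t> as functor, so [zeph crax] : <t,<e,t>>.
[zeph crax] is required to be <t,<e,t>>. zeph : t cannot yield <t,<e,t>> as functor, so crax : <t,<t,<e,t>>>.

<t,<t,<e,t>>>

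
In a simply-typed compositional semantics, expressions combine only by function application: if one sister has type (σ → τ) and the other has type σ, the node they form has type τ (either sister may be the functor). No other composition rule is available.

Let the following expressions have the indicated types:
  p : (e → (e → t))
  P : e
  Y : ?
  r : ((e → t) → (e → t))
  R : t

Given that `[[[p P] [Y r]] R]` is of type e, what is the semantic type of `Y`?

(((e → t) → (e → t)) → ((e → t) → (t → e)))

At [[[p P] [Y r]] R] (required: e): R is t, which is not a function with range e; hence [[p P] [Y r]] is the functor — type (t → e).
At [[p P] [Y r]] (required: (t → e)): [p P] is (e → t), which is not a function with range (t → e); hence [Y r] is the functor — type ((e → t) → (t → e)).
At [Y r] (required: ((e → t) → (t → e))): r is ((e → t) → (e → t)), which is not a function with range ((e → t) → (t → e)); hence Y is the functor — type (((e → t) → (e → t)) → ((e → t) → (t → e))).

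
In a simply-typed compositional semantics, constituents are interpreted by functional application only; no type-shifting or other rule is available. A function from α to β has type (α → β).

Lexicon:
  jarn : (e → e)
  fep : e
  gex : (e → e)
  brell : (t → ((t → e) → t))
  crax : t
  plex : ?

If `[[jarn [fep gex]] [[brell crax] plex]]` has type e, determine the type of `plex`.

(((t → e) → t) → (e → e))

[[jarn [fep gex]] [[brell crax] plex]] must have type e. The sister [jarn [fep gex]] has type e; that is not a function onto e, so [[brell crax] plex] must be the functor, of type (e → e).
[[brell crax] plex] must have type (e → e). The sister [brell crax] has type ((t → e) → t); that is not a function onto (e → e), so plex must be the functor, of type (((t → e) → t) → (e → e)).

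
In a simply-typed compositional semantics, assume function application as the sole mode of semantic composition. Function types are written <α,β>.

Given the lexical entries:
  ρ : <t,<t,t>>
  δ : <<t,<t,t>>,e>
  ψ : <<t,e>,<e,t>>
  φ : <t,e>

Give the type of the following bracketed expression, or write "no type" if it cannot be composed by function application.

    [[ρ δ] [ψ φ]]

At [ρ δ], δ : <<t,<t,t>>,e> takes ρ : <t,<t,t>>, giving e.
At [ψ φ], ψ : <<t,e>,<e,t>> takes φ : <t,e>, giving <e,t>.
At [[ρ δ] [ψ φ]], [ψ φ] : <e,t> takes [ρ δ] : e, giving t.

t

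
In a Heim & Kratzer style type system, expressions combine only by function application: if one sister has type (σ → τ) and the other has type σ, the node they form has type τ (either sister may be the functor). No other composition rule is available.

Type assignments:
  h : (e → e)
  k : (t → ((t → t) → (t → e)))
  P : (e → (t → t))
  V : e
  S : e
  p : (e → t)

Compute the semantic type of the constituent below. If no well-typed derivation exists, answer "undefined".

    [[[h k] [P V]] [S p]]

undefined

[h k]: (e → e) and (t → ((t → t) → (t → e))) cannot combine by function application — type clash.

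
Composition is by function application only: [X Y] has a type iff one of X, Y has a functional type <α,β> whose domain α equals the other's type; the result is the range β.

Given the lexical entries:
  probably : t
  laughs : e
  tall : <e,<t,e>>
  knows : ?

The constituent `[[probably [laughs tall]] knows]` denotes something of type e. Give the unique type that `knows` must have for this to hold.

At [[probably [laughs tall]] knows] (required: e): [probably [laughs tall]] is e, which is not a function with range e; hence knows is the functor — type <e,e>.

<e,e>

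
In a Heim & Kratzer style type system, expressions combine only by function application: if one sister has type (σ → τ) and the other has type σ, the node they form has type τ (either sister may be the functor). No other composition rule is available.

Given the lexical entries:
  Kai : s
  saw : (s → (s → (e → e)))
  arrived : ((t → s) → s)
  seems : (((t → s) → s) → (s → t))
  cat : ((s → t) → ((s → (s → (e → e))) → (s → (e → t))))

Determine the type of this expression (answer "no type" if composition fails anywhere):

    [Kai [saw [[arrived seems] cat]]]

[arrived seems]: (((t → s) → s) → (s → t)) applied to ((t → s) → s) yields (s → t).
[[arrived seems] cat]: ((s → t) → ((s → (s → (e → e))) → (s → (e → t)))) applied to (s → t) yields ((s → (s → (e → e))) → (s → (e → t))).
[saw [[arrived seems] cat]]: ((s → (s → (e → e))) → (s → (e → t))) applied to (s → (s → (e → e))) yields (s → (e → t)).
[Kai [saw [[arrived seems] cat]]]: (s → (e → t)) applied to s yields (e → t).

(e → t)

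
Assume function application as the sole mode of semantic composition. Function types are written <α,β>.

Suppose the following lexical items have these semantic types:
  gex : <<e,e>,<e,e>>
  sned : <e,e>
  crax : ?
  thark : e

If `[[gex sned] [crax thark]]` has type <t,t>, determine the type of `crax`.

<e,<<e,e>,<t,t>>>

For [[gex sned] [crax thark]] to have type <t,t> with [gex sned] of type <e,e>, [crax thark] must be the function: [crax thark] : <<e,e>,<t,t>>.
For [crax thark] to have type <<e,e>,<t,t>> with thark of type e, crax must be the function: crax : <e,<<e,e>,<t,t>>>.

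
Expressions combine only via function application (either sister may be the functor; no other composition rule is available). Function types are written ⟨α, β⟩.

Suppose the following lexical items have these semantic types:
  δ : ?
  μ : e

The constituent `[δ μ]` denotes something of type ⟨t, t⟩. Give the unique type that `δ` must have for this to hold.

⟨e, ⟨t, t⟩⟩

[δ μ] must have type ⟨t, t⟩. The sister μ has type e; that is not a function onto ⟨t, t⟩, so δ must be the functor, of type ⟨e, ⟨t, t⟩⟩.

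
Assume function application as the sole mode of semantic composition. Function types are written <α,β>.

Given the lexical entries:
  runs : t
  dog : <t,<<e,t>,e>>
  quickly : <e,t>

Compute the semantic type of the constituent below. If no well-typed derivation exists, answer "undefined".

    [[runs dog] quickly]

e

[runs dog] — dog of type <t,<<e,t>,e>> combines with runs of type t: type <<e,t>,e>.
[[runs dog] quickly] — [runs dog] of type <<e,t>,e> combines with quickly of type <e,t>: type e.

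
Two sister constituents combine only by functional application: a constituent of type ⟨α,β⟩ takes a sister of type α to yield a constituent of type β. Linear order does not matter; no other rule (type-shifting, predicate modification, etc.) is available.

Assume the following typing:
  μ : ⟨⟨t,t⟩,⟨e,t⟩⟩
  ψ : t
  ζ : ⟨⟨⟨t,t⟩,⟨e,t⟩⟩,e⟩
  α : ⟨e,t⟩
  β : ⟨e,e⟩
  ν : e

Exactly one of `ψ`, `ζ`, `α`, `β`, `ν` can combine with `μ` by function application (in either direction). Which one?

ψ : t — μ needs ⟨t,t⟩; ψ needs nothing (atomic); neither fits.
ζ — combines: ζ : ⟨⟨⟨t,t⟩,⟨e,t⟩⟩,e⟩ takes μ : ⟨⟨t,t⟩,⟨e,t⟩⟩ as argument, giving e.
α : ⟨e,t⟩ — μ needs ⟨t,t⟩; α needs e; neither fits.
β : ⟨e,e⟩ — μ needs ⟨t,t⟩; β needs e; neither fits.
ν : e — μ needs ⟨t,t⟩; ν needs nothing (atomic); neither fits.

ζ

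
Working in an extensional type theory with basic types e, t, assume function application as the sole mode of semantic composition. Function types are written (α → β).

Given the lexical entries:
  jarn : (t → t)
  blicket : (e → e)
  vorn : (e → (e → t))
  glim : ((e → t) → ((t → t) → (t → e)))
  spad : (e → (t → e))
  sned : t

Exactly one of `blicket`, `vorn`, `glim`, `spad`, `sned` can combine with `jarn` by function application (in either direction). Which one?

blicket : (e → e) — no; jarn wants t, and blicket wants e.
vorn : (e → (e → t)) — no; jarn wants t, and vorn wants e.
glim : ((e → t) → ((t → t) → (t → e))) — no; jarn wants t, and glim wants (e → t).
spad : (e → (t → e)) — no; jarn wants t, and spad wants e.
sned — combines: jarn : (t → t) takes sned : t as argument, giving t.

sned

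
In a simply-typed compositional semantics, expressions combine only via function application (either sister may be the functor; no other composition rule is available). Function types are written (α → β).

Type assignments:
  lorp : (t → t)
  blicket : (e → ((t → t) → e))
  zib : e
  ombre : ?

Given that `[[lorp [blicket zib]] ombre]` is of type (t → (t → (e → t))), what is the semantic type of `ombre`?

(e → (t → (t → (e → t))))

[[lorp [blicket zib]] ombre] must have type (t → (t → (e → t))). The sister [lorp [blicket zib]] has type e; that is not a function onto (t → (t → (e → t))), so ombre must be the functor, of type (e → (t → (t → (e → t)))).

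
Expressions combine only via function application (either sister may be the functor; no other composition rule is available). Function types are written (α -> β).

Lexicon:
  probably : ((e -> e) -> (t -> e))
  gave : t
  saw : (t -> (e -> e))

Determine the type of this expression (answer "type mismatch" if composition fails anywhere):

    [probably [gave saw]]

At [gave saw], saw : (t -> (e -> e)) takes gave : t, giving (e -> e).
At [probably [gave saw]], probably : ((e -> e) -> (t -> e)) takes [gave saw] : (e -> e), giving (t -> e).

(t -> e)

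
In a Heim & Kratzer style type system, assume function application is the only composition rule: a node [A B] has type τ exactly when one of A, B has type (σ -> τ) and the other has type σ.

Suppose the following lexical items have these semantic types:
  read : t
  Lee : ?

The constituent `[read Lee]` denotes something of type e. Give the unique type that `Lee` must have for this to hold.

For [read Lee] to have type e with read of type t, Lee must be the function: Lee : (t -> e).

(t -> e)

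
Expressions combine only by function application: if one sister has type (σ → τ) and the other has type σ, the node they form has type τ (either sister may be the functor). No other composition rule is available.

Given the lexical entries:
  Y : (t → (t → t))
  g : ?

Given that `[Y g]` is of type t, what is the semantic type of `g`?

For [Y g] to have type t with Y of type (t → (t → t)), g must be the function: g : ((t → (t → t)) → t).

((t → (t → t)) → t)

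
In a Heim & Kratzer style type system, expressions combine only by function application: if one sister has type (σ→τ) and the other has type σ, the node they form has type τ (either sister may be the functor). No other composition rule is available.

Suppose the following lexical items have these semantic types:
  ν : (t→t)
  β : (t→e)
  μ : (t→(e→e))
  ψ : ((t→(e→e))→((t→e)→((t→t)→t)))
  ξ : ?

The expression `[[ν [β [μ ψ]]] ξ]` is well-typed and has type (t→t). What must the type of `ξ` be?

(t→(t→t))

[[ν [β [μ ψ]]] ξ] must have type (t→t). The sister [ν [β [μ ψ]]] has type t; that is not a function onto (t→t), so ξ must be the functor, of type (t→(t→t)).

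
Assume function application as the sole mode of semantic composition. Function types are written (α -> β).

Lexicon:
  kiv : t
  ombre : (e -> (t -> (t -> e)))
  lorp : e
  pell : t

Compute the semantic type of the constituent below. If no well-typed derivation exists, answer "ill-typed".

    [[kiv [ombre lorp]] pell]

e

[ombre lorp] — ombre of type (e -> (t -> (t -> e))) combines with lorp of type e: type (t -> (t -> e)).
[kiv [ombre lorp]] — [ombre lorp] of type (t -> (t -> e)) combines with kiv of type t: type (t -> e).
[[kiv [ombre lorp]] pell] — [kiv [ombre lorp]] of type (t -> e) combines with pell of type t: type e.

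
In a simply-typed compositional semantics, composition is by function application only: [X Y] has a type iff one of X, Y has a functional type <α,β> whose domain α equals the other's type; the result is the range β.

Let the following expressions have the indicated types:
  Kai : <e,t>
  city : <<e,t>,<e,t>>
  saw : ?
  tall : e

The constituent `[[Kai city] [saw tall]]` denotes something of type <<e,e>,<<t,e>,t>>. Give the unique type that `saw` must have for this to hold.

For [[Kai city] [saw tall]] to have type <<e,e>,<<t,e>,t>> with [Kai city] of type <e,t>, [saw tall] must be the function: [saw tall] : <<e,t>,<<e,e>,<<t,e>,t>>>.
For [saw tall] to have type <<e,t>,<<e,e>,<<t,e>,t>>> with tall of type e, saw must be the function: saw : <e,<<e,t>,<<e,e>,<<t,e>,t>>>>.

<e,<<e,t>,<<e,e>,<<t,e>,t>>>>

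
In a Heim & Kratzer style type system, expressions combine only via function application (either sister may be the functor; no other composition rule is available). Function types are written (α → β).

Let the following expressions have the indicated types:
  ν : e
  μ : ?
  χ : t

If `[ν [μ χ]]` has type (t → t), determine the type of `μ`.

At [ν [μ χ]] (required: (t → t)): ν is e, which is not a function with range (t → t); hence [μ χ] is the functor — type (e → (t → t)).
At [μ χ] (required: (e → (t → t))): χ is t, which is not a function with range (e → (t → t)); hence μ is the functor — type (t → (e → (t → t))).

(t → (e → (t → t)))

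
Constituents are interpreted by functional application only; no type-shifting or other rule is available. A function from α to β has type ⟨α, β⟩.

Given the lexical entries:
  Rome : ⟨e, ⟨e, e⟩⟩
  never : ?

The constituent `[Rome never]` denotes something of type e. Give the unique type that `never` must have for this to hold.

⟨⟨e, ⟨e, e⟩⟩, e⟩

[Rome never] is required to be e. Rome : ⟨e, ⟨e, e⟩⟩ cannot yield e as functor, so never : ⟨⟨e, ⟨e, e⟩⟩, e⟩.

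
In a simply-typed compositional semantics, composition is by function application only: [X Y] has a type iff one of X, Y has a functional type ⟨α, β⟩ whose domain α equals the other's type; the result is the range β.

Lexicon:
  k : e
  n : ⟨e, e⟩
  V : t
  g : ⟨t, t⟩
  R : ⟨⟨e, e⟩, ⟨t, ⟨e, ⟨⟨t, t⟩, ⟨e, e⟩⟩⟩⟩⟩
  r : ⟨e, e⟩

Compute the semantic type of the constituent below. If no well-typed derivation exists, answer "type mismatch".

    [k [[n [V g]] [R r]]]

[V g]: functor g : ⟨t, t⟩, argument V : t; result t.
At [n [V g]]: neither ⟨e, e⟩ nor t can take the other as argument; the node is ill-typed.

type mismatch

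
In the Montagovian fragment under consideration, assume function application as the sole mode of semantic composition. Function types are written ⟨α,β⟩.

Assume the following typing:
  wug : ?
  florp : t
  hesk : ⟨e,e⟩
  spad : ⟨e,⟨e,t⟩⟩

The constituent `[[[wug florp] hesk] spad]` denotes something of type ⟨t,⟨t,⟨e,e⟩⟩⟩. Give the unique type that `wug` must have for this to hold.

At [[[wug florp] hesk] spad] (required: ⟨t,⟨t,⟨e,e⟩⟩⟩): spad is ⟨e,⟨e,t⟩⟩, which is not a function with range ⟨t,⟨t,⟨e,e⟩⟩⟩; hence [[wug florp] hesk] is the functor — type ⟨⟨e,⟨e,t⟩⟩,⟨t,⟨t,⟨e,e⟩⟩⟩⟩.
At [[wug florp] hesk] (required: ⟨⟨e,⟨e,t⟩⟩,⟨t,⟨t,⟨e,e⟩⟩⟩⟩): hesk is ⟨e,e⟩, which is not a function with range ⟨⟨e,⟨e,t⟩⟩,⟨t,⟨t,⟨e,e⟩⟩⟩⟩; hence [wug florp] is the functor — type ⟨⟨e,e⟩,⟨⟨e,⟨e,t⟩⟩,⟨t,⟨t,⟨e,e⟩⟩⟩⟩⟩.
At [wug florp] (required: ⟨⟨e,e⟩,⟨⟨e,⟨e,t⟩⟩,⟨t,⟨t,⟨e,e⟩⟩⟩⟩⟩): florp is t, which is not a function with range ⟨⟨e,e⟩,⟨⟨e,⟨e,t⟩⟩,⟨t,⟨t,⟨e,e⟩⟩⟩⟩⟩; hence wug is the functor — type ⟨t,⟨⟨e,e⟩,⟨⟨e,⟨e,t⟩⟩,⟨t,⟨t,⟨e,e⟩⟩⟩⟩⟩⟩.

⟨t,⟨⟨e,e⟩,⟨⟨e,⟨e,t⟩⟩,⟨t,⟨t,⟨e,e⟩⟩⟩⟩⟩⟩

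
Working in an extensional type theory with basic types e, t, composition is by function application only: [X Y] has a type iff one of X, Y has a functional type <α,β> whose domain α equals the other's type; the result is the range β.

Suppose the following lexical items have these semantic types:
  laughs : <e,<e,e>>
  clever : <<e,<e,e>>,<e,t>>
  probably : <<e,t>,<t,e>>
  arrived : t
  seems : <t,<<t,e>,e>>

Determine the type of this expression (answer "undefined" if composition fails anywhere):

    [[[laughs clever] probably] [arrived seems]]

e

[laughs clever]: functor clever : <<e,<e,e>>,<e,t>>, argument laughs : <e,<e,e>>; result <e,t>.
[[laughs clever] probably]: functor probably : <<e,t>,<t,e>>, argument [laughs clever] : <e,t>; result <t,e>.
[arrived seems]: functor seems : <t,<<t,e>,e>>, argument arrived : t; result <<t,e>,e>.
[[[laughs clever] probably] [arrived seems]]: functor [arrived seems] : <<t,e>,e>, argument [[laughs clever] probably] : <t,e>; result e.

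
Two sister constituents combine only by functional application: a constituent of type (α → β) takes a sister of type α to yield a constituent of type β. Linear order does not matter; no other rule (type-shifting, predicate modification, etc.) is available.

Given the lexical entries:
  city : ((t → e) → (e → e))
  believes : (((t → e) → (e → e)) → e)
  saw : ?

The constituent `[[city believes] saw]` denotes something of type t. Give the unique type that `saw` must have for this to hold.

For [[city believes] saw] to have type t with [city believes] of type e, saw must be the function: saw : (e → t).

(e → t)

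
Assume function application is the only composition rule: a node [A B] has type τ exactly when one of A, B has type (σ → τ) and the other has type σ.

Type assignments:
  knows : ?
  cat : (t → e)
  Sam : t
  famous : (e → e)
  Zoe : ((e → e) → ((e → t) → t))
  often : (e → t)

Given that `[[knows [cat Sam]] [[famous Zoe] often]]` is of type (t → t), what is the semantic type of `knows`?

[[knows [cat Sam]] [[famous Zoe] often]] must have type (t → t). The sister [[famous Zoe] often] has type t; that is not a function onto (t → t), so [knows [cat Sam]] must be the functor, of type (t → (t → t)).
[knows [cat Sam]] must have type (t → (t → t)). The sister [cat Sam] has type e; that is not a function onto (t → (t → t)), so knows must be the functor, of type (e → (t → (t → t))).

(e → (t → (t → t)))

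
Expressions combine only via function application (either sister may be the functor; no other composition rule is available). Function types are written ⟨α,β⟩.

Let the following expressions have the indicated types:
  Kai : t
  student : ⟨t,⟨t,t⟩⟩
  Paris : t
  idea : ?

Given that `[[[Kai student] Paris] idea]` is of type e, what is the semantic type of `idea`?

⟨t,e⟩

[[[Kai student] Paris] idea] must have type e. The sister [[Kai student] Paris] has type t; that is not a function onto e, so idea must be the functor, of type ⟨t,e⟩.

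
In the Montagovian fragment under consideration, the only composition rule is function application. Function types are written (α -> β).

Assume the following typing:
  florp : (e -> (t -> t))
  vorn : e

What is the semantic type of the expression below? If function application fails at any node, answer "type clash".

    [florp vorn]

(t -> t)

[florp vorn]: (e -> (t -> t)) applied to e yields (t -> t).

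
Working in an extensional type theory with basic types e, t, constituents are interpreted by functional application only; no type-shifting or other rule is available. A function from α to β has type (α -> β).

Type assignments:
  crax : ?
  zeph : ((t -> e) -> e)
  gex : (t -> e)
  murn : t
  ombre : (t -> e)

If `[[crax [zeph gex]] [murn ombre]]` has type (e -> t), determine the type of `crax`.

For [[crax [zeph gex]] [murn ombre]] to have type (e -> t) with [murn ombre] of type e, [crax [zeph gex]] must be the function: [crax [zeph gex]] : (e -> (e -> t)).
For [crax [zeph gex]] to have type (e -> (e -> t)) with [zeph gex] of type e, crax must be the function: crax : (e -> (e -> (e -> t))).

(e -> (e -> (e -> t)))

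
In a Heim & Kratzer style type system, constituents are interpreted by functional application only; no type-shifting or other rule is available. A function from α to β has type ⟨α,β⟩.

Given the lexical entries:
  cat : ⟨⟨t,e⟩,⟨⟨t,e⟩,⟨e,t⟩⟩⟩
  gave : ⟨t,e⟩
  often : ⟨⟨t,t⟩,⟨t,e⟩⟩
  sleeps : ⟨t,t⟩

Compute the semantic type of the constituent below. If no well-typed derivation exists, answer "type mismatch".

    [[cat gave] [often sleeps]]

[cat gave]: functor cat : ⟨⟨t,e⟩,⟨⟨t,e⟩,⟨e,t⟩⟩⟩, argument gave : ⟨t,e⟩; result ⟨⟨t,e⟩,⟨e,t⟩⟩.
[often sleeps]: functor often : ⟨⟨t,t⟩,⟨t,e⟩⟩, argument sleeps : ⟨t,t⟩; result ⟨t,e⟩.
[[cat gave] [often sleeps]]: functor [cat gave] : ⟨⟨t,e⟩,⟨e,t⟩⟩, argument [often sleeps] : ⟨t,e⟩; result ⟨e,t⟩.

⟨e,t⟩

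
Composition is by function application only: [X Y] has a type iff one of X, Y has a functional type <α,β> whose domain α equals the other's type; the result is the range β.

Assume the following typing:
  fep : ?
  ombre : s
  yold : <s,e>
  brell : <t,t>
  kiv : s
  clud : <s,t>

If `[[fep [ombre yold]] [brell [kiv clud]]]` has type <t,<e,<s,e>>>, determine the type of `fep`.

<e,<t,<t,<e,<s,e>>>>>

[[fep [ombre yold]] [brell [kiv clud]]] must have type <t,<e,<s,e>>>. The sister [brell [kiv clud]] has type t; that is not a function onto <t,<e,<s,e>>>, so [fep [ombre yold]] must be the functor, of type <t,<t,<e,<s,e>>>>.
[fep [ombre yold]] must have type <t,<t,<e,<s,e>>>>. The sister [ombre yold] has type e; that is not a function onto <t,<t,<e,<s,e>>>>, so fep must be the functor, of type <e,<t,<t,<e,<s,e>>>>>.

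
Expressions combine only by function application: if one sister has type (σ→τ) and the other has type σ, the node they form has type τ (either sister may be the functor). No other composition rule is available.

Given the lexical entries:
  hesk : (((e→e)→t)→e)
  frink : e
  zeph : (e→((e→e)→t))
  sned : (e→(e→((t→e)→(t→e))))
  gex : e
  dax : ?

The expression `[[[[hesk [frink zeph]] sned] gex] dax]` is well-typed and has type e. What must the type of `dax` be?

(((t→e)→(t→e))→e)

At [[[[hesk [frink zeph]] sned] gex] dax] (required: e): [[[hesk [frink zeph]] sned] gex] is ((t→e)→(t→e)), which is not a function with range e; hence dax is the functor — type (((t→e)→(t→e))→e).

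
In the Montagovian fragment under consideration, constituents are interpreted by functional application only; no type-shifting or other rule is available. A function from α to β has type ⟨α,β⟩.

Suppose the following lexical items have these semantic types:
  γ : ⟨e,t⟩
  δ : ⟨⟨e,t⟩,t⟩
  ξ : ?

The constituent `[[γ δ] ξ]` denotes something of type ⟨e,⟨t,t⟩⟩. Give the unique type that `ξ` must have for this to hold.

[[γ δ] ξ] is required to be ⟨e,⟨t,t⟩⟩. [γ δ] : t cannot yield ⟨e,⟨t,t⟩⟩ as functor, so ξ : ⟨t,⟨e,⟨t,t⟩⟩⟩.

⟨t,⟨e,⟨t,t⟩⟩⟩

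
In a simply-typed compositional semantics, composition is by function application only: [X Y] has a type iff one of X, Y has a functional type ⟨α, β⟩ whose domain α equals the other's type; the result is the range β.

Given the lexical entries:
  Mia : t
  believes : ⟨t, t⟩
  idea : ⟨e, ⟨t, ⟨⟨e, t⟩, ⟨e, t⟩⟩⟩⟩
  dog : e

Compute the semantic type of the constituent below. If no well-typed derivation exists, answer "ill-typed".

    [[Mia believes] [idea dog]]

[Mia believes]: believes is ⟨t, t⟩, Mia is t; result t.
[idea dog]: idea is ⟨e, ⟨t, ⟨⟨e, t⟩, ⟨e, t⟩⟩⟩⟩, dog is e; result ⟨t, ⟨⟨e, t⟩, ⟨e, t⟩⟩⟩.
[[Mia believes] [idea dog]]: [idea dog] is ⟨t, ⟨⟨e, t⟩, ⟨e, t⟩⟩⟩, [Mia believes] is t; result ⟨⟨e, t⟩, ⟨e, t⟩⟩.

⟨⟨e, t⟩, ⟨e, t⟩⟩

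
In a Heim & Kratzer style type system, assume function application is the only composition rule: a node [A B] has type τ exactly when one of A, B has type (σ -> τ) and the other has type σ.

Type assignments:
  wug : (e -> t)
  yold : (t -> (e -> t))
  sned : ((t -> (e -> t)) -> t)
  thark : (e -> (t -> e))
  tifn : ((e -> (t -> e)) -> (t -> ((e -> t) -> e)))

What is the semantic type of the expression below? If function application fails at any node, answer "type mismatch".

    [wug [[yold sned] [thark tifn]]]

e

[yold sned]: ((t -> (e -> t)) -> t) applied to (t -> (e -> t)) yields t.
[thark tifn]: ((e -> (t -> e)) -> (t -> ((e -> t) -> e))) applied to (e -> (t -> e)) yields (t -> ((e -> t) -> e)).
[[yold sned] [thark tifn]]: (t -> ((e -> t) -> e)) applied to t yields ((e -> t) -> e).
[wug [[yold sned] [thark tifn]]]: ((e -> t) -> e) applied to (e -> t) yields e.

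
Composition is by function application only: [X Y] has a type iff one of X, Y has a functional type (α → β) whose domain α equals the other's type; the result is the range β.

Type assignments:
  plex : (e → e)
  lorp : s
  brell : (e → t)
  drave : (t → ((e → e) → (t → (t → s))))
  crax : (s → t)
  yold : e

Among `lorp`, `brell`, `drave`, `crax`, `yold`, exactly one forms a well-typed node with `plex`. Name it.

yold

lorp : s — no; plex wants e, and lorp wants nothing (atomic).
brell : (e → t) — no; plex wants e, and brell wants e.
drave : (t → ((e → e) → (t → (t → s)))) — no; plex wants e, and drave wants t.
crax : (s → t) — no; plex wants e, and crax wants s.
yold — combines: plex : (e → e) takes yold : e as argument, giving e.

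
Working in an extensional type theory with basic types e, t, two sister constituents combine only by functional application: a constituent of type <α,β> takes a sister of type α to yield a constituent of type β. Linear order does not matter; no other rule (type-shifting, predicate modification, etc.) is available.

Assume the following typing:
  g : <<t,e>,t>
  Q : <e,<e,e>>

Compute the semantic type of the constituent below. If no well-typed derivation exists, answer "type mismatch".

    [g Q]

[g Q]: <<t,e>,t> with <e,<e,e>> — neither is a function whose domain matches the other; composition fails here.

type mismatch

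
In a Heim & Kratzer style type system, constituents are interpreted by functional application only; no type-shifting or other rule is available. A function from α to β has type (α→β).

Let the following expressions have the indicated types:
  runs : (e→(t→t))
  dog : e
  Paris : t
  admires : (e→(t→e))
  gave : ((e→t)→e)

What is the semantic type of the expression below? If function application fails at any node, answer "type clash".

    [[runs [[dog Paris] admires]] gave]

type clash

[dog Paris]: e and t cannot combine by function application — type clash.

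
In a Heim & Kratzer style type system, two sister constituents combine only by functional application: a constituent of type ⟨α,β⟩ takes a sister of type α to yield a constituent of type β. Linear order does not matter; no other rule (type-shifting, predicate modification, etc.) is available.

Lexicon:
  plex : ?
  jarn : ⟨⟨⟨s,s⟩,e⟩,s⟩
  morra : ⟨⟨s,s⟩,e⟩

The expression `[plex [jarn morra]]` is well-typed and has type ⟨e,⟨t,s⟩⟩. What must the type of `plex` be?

[plex [jarn morra]] must have type ⟨e,⟨t,s⟩⟩. The sister [jarn morra] has type s; that is not a function onto ⟨e,⟨t,s⟩⟩, so plex must be the functor, of type ⟨s,⟨e,⟨t,s⟩⟩⟩.

⟨s,⟨e,⟨t,s⟩⟩⟩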